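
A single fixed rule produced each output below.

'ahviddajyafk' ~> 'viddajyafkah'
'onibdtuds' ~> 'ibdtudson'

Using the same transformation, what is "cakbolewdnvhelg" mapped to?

kbolewdnvhelgca

Looking at the pairs, the operation is to move the first 2 characters to the end (rotate left by 2).
On "cakbolewdnvhelg" that produces "kbolewdnvhelgca".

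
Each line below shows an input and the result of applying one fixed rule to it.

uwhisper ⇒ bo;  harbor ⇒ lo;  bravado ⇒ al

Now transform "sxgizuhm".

ej

The rule is to shift every letter 3 places backward in the alphabet (wrapping around), then keep only the last 2 characters.
Applying both steps to "sxgizuhm": "pudfwrej", then "ej".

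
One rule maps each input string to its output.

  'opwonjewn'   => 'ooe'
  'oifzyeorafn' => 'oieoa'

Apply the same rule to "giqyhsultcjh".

Rule — keep only the vowels.
For "giqyhsultcjh" the result is "iu".

iu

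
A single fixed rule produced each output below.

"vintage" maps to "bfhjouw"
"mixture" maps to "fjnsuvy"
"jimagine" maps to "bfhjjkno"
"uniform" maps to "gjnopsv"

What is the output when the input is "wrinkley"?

What's happening: shift every letter 1 place forward in the alphabet (wrapping around), then sort the characters into alphabetical order.
"wrinkley" → "xsjolmfz" → "fjlmosxz".

fjlmosxz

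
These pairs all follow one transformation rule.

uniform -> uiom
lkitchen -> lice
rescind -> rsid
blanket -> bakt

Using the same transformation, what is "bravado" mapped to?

The rule is to keep every other character starting from the first (positions 1st, 3rd, 5th, ...).
"bravado" → "baao".

baao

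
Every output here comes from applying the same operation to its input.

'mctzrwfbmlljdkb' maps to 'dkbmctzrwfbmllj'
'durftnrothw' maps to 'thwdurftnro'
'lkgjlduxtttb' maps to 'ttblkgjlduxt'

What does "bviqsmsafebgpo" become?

gpobviqsmsafeb

The pattern: move the last 3 characters to the front (rotate right by 3).
So "bviqsmsafebgpo" becomes "gpobviqsmsafeb".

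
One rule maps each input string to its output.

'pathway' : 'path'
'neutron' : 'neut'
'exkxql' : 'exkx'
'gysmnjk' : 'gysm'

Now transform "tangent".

In each case the input is transformed by: keep only the first 4 characters.
So "tangent" becomes "tang".

tang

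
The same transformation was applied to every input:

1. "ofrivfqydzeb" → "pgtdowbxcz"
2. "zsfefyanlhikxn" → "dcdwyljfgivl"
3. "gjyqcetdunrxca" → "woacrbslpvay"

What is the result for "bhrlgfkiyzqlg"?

pjedigwxoje

Looking at the pairs, the operation is to delete the first 2 characters, then shift every letter 2 places backward in the alphabet (wrapping around).
Starting from "bhrlgfkiyzqlg": after the first operation, "rlgfkiyzqlg"; after the second, "pjedigwxoje".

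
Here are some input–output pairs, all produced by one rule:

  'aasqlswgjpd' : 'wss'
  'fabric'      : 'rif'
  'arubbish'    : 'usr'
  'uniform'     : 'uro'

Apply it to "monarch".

ron

The transformation: sort the characters into reverse alphabetical order, then keep only the first 3 characters.
On "monarch": the first step gives "ronmhca", and the second then gives "ron".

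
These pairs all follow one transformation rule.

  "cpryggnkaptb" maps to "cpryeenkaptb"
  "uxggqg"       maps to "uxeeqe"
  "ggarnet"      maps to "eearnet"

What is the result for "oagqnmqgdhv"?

oaeqnmqedhv

Rule — replace every "g" with "e".
So "oagqnmqgdhv" becomes "oaeqnmqedhv".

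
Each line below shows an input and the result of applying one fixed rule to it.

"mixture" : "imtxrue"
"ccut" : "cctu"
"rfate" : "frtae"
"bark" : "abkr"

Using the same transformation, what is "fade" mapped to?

Looking at the pairs, the operation is to swap each adjacent pair of characters (1↔2, 3↔4, ...).
For "fade" the result is "afed".

afed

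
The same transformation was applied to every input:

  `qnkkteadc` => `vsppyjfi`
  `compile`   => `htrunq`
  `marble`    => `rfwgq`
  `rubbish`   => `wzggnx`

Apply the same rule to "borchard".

gtwhmfw

The rule is to shift every letter 5 places forward in the alphabet (wrapping around), then delete the last character.
On "borchard": the first step gives "gtwhmfwi", and the second then gives "gtwhmfw".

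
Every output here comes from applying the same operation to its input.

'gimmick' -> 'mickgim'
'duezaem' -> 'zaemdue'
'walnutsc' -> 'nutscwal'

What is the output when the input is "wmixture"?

xturewmi

Rule — move the first 3 characters to the end (rotate left by 3).
On "wmixture" that produces "xturewmi".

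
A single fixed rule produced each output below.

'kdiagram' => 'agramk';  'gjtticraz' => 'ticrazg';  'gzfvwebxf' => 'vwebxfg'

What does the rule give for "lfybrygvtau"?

brygvtaul

What's happening: move the first character to the end, then delete the first 2 characters.
Working it through for "lfybrygvtau": intermediate "fybrygvtaul", final "brygvtaul".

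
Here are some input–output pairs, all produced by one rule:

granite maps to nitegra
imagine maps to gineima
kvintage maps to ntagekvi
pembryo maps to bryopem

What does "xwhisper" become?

Each output is the input with this applied: move the first 3 characters to the end (rotate left by 3).
For "xwhisper" the result is "isperxwh".

isperxwh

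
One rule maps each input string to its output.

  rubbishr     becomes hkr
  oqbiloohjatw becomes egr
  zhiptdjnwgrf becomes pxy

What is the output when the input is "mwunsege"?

cmk

Rule — shift every letter 10 places backward in the alphabet (wrapping around), then keep only the first 3 characters.
On "mwunsege": the first step gives "cmkdiuwu", and the second then gives "cmk".
(Check on "zhiptdjnwgrf": → "pxyfjtzdmwhv" → "pxy" ✓)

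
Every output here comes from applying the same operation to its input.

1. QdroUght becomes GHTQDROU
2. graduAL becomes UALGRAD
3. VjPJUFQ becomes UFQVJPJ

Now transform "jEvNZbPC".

BPCJEVNZ

Looking at the pairs, the operation is to move the last 3 characters to the front (rotate right by 3), then convert every letter to uppercase.
Working it through for "jEvNZbPC": intermediate "bPCjEvNZ", final "BPCJEVNZ".
(Check on "QdroUght": → "ghtQdroU" → "GHTQDROU" ✓)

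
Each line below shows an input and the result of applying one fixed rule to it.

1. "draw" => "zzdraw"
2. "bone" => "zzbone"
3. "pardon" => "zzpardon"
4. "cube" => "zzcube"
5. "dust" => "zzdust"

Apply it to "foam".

Each output is the input with this applied: prepend "zz".
On "foam" that produces "zzfoam".

zzfoam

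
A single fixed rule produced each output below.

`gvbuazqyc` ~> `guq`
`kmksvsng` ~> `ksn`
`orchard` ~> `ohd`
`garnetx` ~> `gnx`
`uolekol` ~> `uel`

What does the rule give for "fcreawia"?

The rule is to keep one character in every 3, starting at position 1 (positions 1st, 4th, 7th, ...).
So "fcreawia" becomes "fei".

fei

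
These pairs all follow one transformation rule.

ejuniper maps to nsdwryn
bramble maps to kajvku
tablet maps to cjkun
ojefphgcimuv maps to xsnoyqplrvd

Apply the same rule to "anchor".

The rule is to shift every letter 9 places forward in the alphabet (wrapping around), then delete the last character.
On "anchor": the first step gives "jwlqxa", and the second then gives "jwlqx".

jwlqx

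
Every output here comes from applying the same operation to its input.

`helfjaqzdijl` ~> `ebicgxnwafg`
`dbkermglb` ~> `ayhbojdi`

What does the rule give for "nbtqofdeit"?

The pattern: delete the last character, then shift every letter 3 places backward in the alphabet (wrapping around).
For "nbtqofdeit", step one produces "nbtqofdei"; step two turns that into "kyqnlcabf".

kyqnlcabf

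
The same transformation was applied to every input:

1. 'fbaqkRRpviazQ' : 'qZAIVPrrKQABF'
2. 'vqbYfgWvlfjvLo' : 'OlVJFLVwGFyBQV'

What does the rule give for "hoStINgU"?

Each output is the input with this applied: flip the case of every letter, then reverse the string.
Applying both steps to "hoStINgU": "HOsTinGu", then "uGniTsOH".

uGniTsOH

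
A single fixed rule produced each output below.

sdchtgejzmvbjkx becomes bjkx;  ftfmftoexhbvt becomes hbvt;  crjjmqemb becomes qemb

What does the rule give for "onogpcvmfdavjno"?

vjno

The pattern: keep only the last 4 characters.
Doing the same to "onogpcvmfdavjno": "vjno".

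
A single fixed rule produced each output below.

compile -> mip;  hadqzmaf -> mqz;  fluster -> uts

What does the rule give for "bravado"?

What's happening: take characters alternately from the front and the back (1st, last, 2nd, 2nd-last, ...), then keep only the last 3 characters.
Applying both steps to "bravado": "bordaav", then "aav".

aav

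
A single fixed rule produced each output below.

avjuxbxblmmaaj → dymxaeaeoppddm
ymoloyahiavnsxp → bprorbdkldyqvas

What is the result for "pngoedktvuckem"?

What's happening: shift every letter 3 places forward in the alphabet (wrapping around).
Doing the same to "pngoedktvuckem": "sqjrhgnwyxfnhp".

sqjrhgnwyxfnhp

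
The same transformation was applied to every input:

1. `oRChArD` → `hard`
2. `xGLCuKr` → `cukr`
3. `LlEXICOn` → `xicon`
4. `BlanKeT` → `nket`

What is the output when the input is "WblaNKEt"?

anket

What's happening: delete the first 3 characters, then convert every letter to lowercase.
Starting from "WblaNKEt": after the first operation, "aNKEt"; after the second, "anket".
(Check on "xGLCuKr": → "CuKr" → "cukr" ✓)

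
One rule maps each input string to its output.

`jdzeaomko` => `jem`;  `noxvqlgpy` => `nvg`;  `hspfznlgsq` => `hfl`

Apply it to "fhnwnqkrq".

fwk

Rule — move the last 2 characters to the front (rotate right by 2), then keep one character in every 3, starting at position 3 (positions 3rd, 6th, 9th, ...).
Doing the same to "fhnwnqkrq": "fwk".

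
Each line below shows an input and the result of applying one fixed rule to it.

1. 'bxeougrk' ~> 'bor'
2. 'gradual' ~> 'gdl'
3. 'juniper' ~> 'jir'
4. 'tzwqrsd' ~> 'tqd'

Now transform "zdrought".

zoh

In each case the input is transformed by: keep one character in every 3, starting at position 1 (positions 1st, 4th, 7th, ...).
So "zdrought" becomes "zoh".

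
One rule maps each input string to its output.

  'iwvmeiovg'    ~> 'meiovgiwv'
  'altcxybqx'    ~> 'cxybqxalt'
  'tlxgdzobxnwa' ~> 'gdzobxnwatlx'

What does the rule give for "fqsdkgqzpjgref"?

The pattern: move the first 3 characters to the end (rotate left by 3).
Applying that to "fqsdkgqzpjgref" gives "dkgqzpjgreffqs".

dkgqzpjgreffqs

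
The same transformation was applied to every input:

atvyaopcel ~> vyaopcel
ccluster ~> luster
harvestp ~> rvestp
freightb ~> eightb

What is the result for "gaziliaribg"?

ziliaribg

The pattern: delete the first 2 characters.
Applying that to "gaziliaribg" gives "ziliaribg".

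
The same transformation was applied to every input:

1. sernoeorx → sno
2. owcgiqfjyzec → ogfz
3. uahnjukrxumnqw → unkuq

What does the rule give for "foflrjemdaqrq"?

fleaq

In each case the input is transformed by: keep one character in every 3, starting at position 1 (positions 1st, 4th, 7th, ...).
"foflrjemdaqrq" → "fleaq".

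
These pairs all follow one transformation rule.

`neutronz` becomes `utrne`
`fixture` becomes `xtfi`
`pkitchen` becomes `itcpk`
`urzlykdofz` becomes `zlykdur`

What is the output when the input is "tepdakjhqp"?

pdakjte

Looking at the pairs, the operation is to delete the last 3 characters, then move the first 2 characters to the end (rotate left by 2).
Working it through for "tepdakjhqp": intermediate "tepdakj", final "pdakjte".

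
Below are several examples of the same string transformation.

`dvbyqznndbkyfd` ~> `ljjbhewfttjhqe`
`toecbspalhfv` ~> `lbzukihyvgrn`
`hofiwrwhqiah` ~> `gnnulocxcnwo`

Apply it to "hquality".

zenwagro

The pattern: move the last 2 characters to the front (rotate right by 2), then shift every letter 6 places forward in the alphabet (wrapping around).
On "hquality": the first step gives "tyhquali", and the second then gives "zenwagro".
(Check on "hofiwrwhqiah": → "ahhofiwrwhqi" → "gnnulocxcnwo" ✓)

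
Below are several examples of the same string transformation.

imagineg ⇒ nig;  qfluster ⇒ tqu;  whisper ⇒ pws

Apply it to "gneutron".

rgu

The transformation: move the last 3 characters to the front (rotate right by 3), then keep one character in every 3, starting at position 1 (positions 1st, 4th, 7th, ...).
For "gneutron", step one produces "rongneut"; step two turns that into "rgu".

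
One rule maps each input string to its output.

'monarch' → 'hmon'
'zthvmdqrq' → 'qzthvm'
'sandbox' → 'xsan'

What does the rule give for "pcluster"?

rpclu

The transformation: move the last character to the front, then delete the last 3 characters.
On "pcluster": the first step gives "rpcluste", and the second then gives "rpclu".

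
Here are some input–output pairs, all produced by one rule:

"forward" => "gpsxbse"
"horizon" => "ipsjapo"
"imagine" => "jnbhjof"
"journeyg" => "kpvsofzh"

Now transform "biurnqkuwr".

In each case the input is transformed by: shift every letter 1 place forward in the alphabet (wrapping around).
Applying that to "biurnqkuwr" gives "cjvsorlvxs".

cjvsorlvxs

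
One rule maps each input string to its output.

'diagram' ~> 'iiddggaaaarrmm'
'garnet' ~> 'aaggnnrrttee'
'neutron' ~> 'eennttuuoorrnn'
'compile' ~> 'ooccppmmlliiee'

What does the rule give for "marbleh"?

Each output is the input with this applied: swap each adjacent pair of characters (1↔2, 3↔4, ...), then double every character.
On "marbleh": the first step gives "ambrelh", and the second then gives "aammbbrreellhh".

aammbbrreellhh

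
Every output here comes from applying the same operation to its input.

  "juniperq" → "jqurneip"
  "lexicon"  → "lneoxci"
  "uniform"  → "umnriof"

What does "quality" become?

The pattern: take characters alternately from the front and the back (1st, last, 2nd, 2nd-last, ...).
Doing the same to "quality": "qyutail".

qyutail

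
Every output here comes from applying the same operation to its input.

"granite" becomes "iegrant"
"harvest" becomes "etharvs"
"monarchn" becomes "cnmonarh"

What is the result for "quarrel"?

The rule is to move the last 2 characters to the front (rotate right by 2), then swap the first and last characters.
"quarrel" → "elquarr" → "rlquare".

rlquare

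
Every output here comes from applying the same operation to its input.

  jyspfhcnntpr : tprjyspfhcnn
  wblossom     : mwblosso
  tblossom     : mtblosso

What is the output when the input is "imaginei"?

iimagine

The rule is to swap the front and back halves of the string, then move the first 3 characters to the end (rotate left by 3).
On "imaginei": the first step gives "ineiimag", and the second then gives "iimagine".
(Check on "tblossom": → "ssomtblo" → "mtblosso" ✓)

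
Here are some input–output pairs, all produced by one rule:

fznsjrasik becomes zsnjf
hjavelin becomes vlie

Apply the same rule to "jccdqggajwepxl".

xqljgdc

Looking at the pairs, the operation is to sort the characters into reverse alphabetical order, then keep every other character starting from the first (positions 1st, 3rd, 5th, ...).
For "jccdqggajwepxl", step one produces "xwqpljjggedcca"; step two turns that into "xqljgdc".
(Check on "fznsjrasik": → "zssrnkjifa" → "zsnjf" ✓)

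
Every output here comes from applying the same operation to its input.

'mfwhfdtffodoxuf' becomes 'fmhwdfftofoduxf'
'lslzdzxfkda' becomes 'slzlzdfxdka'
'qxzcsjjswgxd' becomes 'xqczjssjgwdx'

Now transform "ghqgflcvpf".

The pattern: swap each adjacent pair of characters (1↔2, 3↔4, ...).
On "ghqgflcvpf" that produces "hggqlfvcfp".

hggqlfvcfp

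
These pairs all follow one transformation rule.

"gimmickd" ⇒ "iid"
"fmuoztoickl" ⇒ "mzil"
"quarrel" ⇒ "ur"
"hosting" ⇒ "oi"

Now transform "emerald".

In each case the input is transformed by: keep one character in every 3, starting at position 2 (positions 2nd, 5th, 8th, ...).
Doing the same to "emerald": "ma".

ma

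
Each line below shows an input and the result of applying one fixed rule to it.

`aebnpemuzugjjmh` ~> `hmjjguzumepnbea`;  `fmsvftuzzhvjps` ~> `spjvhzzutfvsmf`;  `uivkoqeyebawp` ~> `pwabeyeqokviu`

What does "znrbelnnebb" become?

bbennlebrnz

What's happening: reverse the string.
Applying that to "znrbelnnebb" gives "bbennlebrnz".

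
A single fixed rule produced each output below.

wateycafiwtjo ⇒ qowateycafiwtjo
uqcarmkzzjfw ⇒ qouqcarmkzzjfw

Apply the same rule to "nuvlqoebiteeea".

Each output is the input with this applied: prepend "qo".
So "nuvlqoebiteeea" becomes "qonuvlqoebiteeea".

qonuvlqoebiteeea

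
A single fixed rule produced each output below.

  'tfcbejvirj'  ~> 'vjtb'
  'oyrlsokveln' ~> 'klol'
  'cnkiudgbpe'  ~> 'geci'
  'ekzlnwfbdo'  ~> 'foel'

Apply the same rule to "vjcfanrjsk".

rkvf

The rule is to keep one character in every 3, starting at position 1 (positions 1st, 4th, 7th, ...), then move the last 2 characters to the front (rotate right by 2).
On "vjcfanrjsk" that produces "rkvf".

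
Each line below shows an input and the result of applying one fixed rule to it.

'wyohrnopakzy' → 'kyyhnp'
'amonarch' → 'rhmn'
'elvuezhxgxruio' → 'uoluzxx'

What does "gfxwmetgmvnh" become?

vhfweg

Rule — move the last 3 characters to the front (rotate right by 3), then keep every other character starting from the first (positions 1st, 3rd, 5th, ...).
For "gfxwmetgmvnh", step one produces "vnhgfxwmetgm"; step two turns that into "vhfweg".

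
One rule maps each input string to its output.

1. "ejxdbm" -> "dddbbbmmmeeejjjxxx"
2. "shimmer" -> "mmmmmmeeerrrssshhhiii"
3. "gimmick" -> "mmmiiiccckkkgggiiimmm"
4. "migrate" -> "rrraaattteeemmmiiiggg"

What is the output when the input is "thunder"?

The pattern: move the first 3 characters to the end (rotate left by 3), then repeat every character 3 times.
Working it through for "thunder": intermediate "nderthu", final "nnndddeeerrrttthhhuuu".

nnndddeeerrrttthhhuuu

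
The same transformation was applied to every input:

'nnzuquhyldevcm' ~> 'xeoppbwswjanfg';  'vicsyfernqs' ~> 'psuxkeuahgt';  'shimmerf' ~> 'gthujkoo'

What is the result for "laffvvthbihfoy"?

hqanchhxxvjdkj

Looking at the pairs, the operation is to shift every letter 2 places forward in the alphabet (wrapping around), then move the last 3 characters to the front (rotate right by 3).
Working it through for "laffvvthbihfoy": intermediate "nchhxxvjdkjhqa", final "hqanchhxxvjdkj".
(Check on "shimmerf": → "ujkoogth" → "gthujkoo" ✓)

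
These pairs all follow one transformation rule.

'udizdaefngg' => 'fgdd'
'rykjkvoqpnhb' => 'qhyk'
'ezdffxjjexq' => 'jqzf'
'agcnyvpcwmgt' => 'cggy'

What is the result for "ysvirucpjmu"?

Each output is the input with this applied: keep one character in every 3, starting at position 2 (positions 2nd, 5th, 8th, ...), then swap the front and back halves of the string.
Starting from "ysvirucpjmu": after the first operation, "srpu"; after the second, "pusr".
(Check on "udizdaefngg": → "ddfg" → "fgdd" ✓)

pusr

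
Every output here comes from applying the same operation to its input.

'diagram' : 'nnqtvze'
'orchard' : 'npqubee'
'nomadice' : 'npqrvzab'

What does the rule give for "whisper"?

ruvcefj

The pattern: sort the characters into alphabetical order, then shift every letter 13 places forward in the alphabet (wrapping around) — i.e. ROT13.
Applying both steps to "whisper": "ehiprsw", then "ruvcefj".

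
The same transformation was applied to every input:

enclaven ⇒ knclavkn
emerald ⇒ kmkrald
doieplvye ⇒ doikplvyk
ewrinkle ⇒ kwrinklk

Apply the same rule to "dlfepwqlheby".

Each output is the input with this applied: replace every "e" with "k".
"dlfepwqlheby" → "dlfkpwqlhkby".

dlfkpwqlhkby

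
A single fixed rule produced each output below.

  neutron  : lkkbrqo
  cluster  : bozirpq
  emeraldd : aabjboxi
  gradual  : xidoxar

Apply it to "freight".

The pattern: shift every letter 3 places backward in the alphabet (wrapping around), then move the last 2 characters to the front (rotate right by 2).
Working it through for "freight": intermediate "cobfdeq", final "eqcobfd".
(Check on "gradual": → "doxarxi" → "xidoxar" ✓)

eqcobfd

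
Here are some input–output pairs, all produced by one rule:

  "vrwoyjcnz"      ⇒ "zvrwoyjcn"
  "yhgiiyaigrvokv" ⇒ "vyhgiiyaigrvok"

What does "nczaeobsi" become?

inczaeobs

The transformation: move the last character to the front.
For "nczaeobsi" the result is "inczaeobs".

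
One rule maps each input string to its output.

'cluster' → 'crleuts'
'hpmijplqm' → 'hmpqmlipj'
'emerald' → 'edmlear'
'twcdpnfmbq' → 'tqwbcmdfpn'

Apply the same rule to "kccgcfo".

kocfccg

Each output is the input with this applied: take characters alternately from the front and the back (1st, last, 2nd, 2nd-last, ...).
So "kccgcfo" becomes "kocfccg".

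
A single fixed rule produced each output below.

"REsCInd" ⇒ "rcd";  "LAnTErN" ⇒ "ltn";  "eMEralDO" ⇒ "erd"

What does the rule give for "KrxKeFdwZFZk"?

kkdf

The rule is to keep one character in every 3, starting at position 1 (positions 1st, 4th, 7th, ...), then convert every letter to lowercase.
"KrxKeFdwZFZk" → "kkdf".
(Check on "eMEralDO": → "erD" → "erd" ✓)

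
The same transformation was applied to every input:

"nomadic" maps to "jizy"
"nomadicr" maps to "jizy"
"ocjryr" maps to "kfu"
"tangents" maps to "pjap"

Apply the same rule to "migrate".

icwa

The transformation: shift every letter 4 places backward in the alphabet (wrapping around), then keep every other character starting from the first (positions 1st, 3rd, 5th, ...).
"migrate" → "iecnwpa" → "icwa".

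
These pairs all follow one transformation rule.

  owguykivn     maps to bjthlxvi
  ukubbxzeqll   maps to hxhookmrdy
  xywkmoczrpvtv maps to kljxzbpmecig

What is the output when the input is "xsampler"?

Looking at the pairs, the operation is to shift every letter 13 places forward in the alphabet (wrapping around) — i.e. ROT13, then delete the last character.
Working it through for "xsampler": intermediate "kfnzcyre", final "kfnzcyr".

kfnzcyr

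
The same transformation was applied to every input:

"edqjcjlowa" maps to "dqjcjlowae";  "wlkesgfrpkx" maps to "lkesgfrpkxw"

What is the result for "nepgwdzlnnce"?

epgwdzlnncen

In each case the input is transformed by: move the first character to the end.
"nepgwdzlnnce" → "epgwdzlnncen".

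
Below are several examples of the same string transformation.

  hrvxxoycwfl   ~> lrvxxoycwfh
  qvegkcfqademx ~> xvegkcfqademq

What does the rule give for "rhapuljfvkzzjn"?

The pattern: swap the first and last characters.
For "rhapuljfvkzzjn" the result is "nhapuljfvkzzjr".

nhapuljfvkzzjr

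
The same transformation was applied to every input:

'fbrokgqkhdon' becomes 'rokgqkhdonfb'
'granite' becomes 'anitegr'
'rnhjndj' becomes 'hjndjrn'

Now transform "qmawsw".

In each case the input is transformed by: move the first 2 characters to the end (rotate left by 2).
So "qmawsw" becomes "awswqm".

awswqm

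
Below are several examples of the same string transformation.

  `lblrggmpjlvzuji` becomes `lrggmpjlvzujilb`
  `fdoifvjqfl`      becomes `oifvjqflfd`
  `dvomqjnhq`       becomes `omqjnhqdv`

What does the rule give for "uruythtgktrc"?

Rule — move the first 2 characters to the end (rotate left by 2).
"uruythtgktrc" → "uythtgktrcur".

uythtgktrcur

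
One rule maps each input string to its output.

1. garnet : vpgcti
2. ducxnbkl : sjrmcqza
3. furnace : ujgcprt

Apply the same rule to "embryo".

tbqgnd

The pattern: shift every letter 11 places backward in the alphabet (wrapping around).
So "embryo" becomes "tbqgnd".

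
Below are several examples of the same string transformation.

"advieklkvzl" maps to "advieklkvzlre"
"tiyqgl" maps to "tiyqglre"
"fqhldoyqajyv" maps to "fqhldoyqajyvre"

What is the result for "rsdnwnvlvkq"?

Rule — append "re".
Applying that to "rsdnwnvlvkq" gives "rsdnwnvlvkqre".

rsdnwnvlvkqre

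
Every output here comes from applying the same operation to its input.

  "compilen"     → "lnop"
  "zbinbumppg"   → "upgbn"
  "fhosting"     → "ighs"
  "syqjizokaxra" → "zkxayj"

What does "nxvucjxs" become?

Looking at the pairs, the operation is to keep every other character starting from the second (positions 2nd, 4th, 6th, ...), then move the first 2 characters to the end (rotate left by 2).
On "nxvucjxs": the first step gives "xujs", and the second then gives "jsxu".

jsxu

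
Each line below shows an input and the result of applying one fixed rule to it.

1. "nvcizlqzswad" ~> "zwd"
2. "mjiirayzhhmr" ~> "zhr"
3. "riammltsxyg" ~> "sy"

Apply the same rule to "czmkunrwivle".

wve

Looking at the pairs, the operation is to keep every other character starting from the second (positions 2nd, 4th, 6th, ...), then delete the first 3 characters.
For "czmkunrwivle", step one produces "zknwve"; step two turns that into "wve".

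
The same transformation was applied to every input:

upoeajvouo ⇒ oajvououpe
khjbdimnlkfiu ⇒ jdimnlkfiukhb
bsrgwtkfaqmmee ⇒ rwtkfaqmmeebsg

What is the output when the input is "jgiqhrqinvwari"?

Rule — move the first 3 characters to the end (rotate left by 3), then swap the first and last characters.
Working it through for "jgiqhrqinvwari": intermediate "qhrqinvwarijgi", final "ihrqinvwarijgq".
(Check on "upoeajvouo": → "eajvououpo" → "oajvououpe" ✓)

ihrqinvwarijgq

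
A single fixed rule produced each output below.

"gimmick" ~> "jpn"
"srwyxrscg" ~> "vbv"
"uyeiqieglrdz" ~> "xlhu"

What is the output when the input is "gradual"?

In each case the input is transformed by: keep one character in every 3, starting at position 1 (positions 1st, 4th, 7th, ...), then shift every letter 3 places forward in the alphabet (wrapping around).
Starting from "gradual": after the first operation, "gdl"; after the second, "jgo".

jgo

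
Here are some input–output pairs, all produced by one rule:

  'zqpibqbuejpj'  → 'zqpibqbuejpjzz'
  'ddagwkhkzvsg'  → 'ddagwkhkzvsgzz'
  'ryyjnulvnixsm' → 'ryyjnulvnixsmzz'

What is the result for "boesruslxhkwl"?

In each case the input is transformed by: append "zz".
Applying that to "boesruslxhkwl" gives "boesruslxhkwlzz".

boesruslxhkwlzz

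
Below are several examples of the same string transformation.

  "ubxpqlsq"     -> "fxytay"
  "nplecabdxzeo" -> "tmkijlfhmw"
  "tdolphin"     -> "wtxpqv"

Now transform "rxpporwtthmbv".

xxwzebbpujd

Looking at the pairs, the operation is to shift every letter 8 places forward in the alphabet (wrapping around), then delete the first 2 characters.
For "rxpporwtthmbv", step one produces "zfxxwzebbpujd"; step two turns that into "xxwzebbpujd".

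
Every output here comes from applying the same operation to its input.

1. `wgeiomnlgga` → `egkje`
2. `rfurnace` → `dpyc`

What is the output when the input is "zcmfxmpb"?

Each output is the input with this applied: keep every other character starting from the second (positions 2nd, 4th, 6th, ...), then shift every letter 2 places backward in the alphabet (wrapping around).
For "zcmfxmpb", step one produces "cfmb"; step two turns that into "adkz".

adkz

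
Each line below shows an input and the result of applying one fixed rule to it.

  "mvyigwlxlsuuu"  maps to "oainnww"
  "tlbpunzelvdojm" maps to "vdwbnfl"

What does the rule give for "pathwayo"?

rvya

What's happening: keep every other character starting from the first (positions 1st, 3rd, 5th, ...), then shift every letter 2 places forward in the alphabet (wrapping around).
Applying both steps to "pathwayo": "ptwy", then "rvya".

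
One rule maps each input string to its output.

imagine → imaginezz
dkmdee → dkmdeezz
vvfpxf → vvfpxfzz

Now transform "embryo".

embryozz

Each output is the input with this applied: append "zz".
So "embryo" becomes "embryozz".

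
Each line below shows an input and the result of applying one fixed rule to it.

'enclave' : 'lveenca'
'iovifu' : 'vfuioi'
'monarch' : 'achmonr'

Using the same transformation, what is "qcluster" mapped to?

serqclut

The rule is to move the last 3 characters to the front (rotate right by 3), then swap the first and last characters.
Working it through for "qcluster": intermediate "terqclus", final "serqclut".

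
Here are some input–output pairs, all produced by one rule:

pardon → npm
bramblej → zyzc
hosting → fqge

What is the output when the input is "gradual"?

Rule — shift every letter 2 places backward in the alphabet (wrapping around), then keep every other character starting from the first (positions 1st, 3rd, 5th, ...).
For "gradual", step one produces "epybsyj"; step two turns that into "eysj".

eysj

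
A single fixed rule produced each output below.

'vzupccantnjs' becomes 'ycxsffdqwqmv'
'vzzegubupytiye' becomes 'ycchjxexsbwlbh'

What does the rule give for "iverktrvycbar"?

lyhunwuybfedu

What's happening: shift every letter 3 places forward in the alphabet (wrapping around).
Applying that to "iverktrvycbar" gives "lyhunwuybfedu".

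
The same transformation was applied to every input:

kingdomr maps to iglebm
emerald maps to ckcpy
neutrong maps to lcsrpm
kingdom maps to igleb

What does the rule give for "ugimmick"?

The transformation: delete the last 2 characters, then shift every letter 2 places backward in the alphabet (wrapping around).
Working it through for "ugimmick": intermediate "ugimmi", final "segkkg".

segkkg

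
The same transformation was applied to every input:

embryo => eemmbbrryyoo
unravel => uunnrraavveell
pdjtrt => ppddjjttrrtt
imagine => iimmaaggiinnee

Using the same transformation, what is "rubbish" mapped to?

What's happening: double every character.
For "rubbish" the result is "rruubbbbiisshh".

rruubbbbiisshh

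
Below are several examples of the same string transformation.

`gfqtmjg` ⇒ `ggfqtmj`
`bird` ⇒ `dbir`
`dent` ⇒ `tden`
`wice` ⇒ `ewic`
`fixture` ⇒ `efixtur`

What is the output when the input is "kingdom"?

Each output is the input with this applied: move the last character to the front.
So "kingdom" becomes "mkingdo".

mkingdo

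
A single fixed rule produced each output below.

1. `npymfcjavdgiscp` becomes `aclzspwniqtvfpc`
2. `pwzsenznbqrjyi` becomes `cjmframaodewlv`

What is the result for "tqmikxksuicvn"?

gdzvxkxfhvpia

Looking at the pairs, the operation is to shift every letter 13 places forward in the alphabet (wrapping around) — i.e. ROT13.
So "tqmikxksuicvn" becomes "gdzvxkxfhvpia".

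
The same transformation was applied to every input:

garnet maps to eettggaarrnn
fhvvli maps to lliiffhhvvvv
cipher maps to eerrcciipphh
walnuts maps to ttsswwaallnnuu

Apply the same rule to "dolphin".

What's happening: move the last 2 characters to the front (rotate right by 2), then double every character.
Working it through for "dolphin": intermediate "indolph", final "iinnddoollpphh".

iinnddoollpphh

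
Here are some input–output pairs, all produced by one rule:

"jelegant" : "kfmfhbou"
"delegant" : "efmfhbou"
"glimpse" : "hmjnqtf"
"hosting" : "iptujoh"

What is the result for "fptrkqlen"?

gquslrmfo

Each output is the input with this applied: shift every letter 1 place forward in the alphabet (wrapping around).
On "fptrkqlen" that produces "gquslrmfo".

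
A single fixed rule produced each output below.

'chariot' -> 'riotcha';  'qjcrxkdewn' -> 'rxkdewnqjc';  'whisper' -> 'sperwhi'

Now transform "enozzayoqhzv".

Each output is the input with this applied: move the first 3 characters to the end (rotate left by 3).
"enozzayoqhzv" → "zzayoqhzveno".

zzayoqhzveno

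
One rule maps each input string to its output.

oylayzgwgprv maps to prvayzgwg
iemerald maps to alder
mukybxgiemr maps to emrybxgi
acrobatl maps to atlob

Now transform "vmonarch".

The pattern: delete the first 3 characters, then move the last 3 characters to the front (rotate right by 3).
Working it through for "vmonarch": intermediate "narch", final "rchna".

rchna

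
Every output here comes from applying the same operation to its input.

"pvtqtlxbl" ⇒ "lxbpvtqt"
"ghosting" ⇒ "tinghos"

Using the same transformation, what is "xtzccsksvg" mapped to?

Looking at the pairs, the operation is to delete the last character, then move the last 3 characters to the front (rotate right by 3).
Working it through for "xtzccsksvg": intermediate "xtzccsksv", final "ksvxtzccs".

ksvxtzccs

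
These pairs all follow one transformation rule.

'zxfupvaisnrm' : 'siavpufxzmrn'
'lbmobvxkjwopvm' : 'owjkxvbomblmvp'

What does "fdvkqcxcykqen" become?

The pattern: reverse the string, then move the first 3 characters to the end (rotate left by 3).
Starting from "fdvkqcxcykqen": after the first operation, "neqkycxcqkvdf"; after the second, "kycxcqkvdfneq".

kycxcqkvdfneq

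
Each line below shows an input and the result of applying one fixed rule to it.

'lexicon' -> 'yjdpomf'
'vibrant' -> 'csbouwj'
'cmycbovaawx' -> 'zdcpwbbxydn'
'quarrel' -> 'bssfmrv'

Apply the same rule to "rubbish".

Each output is the input with this applied: shift every letter 1 place forward in the alphabet (wrapping around), then move the first 2 characters to the end (rotate left by 2).
For "rubbish", step one produces "svccjti"; step two turns that into "ccjtisv".

ccjtisv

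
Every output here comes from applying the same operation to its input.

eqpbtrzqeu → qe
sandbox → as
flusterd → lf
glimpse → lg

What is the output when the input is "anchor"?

The rule is to swap each adjacent pair of characters (1↔2, 3↔4, ...), then keep only the first 2 characters.
For "anchor" the result is "na".

na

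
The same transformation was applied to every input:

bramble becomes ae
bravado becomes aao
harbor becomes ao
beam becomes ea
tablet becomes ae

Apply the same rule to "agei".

aei

Rule — keep only the vowels.
For "agei" the result is "aei".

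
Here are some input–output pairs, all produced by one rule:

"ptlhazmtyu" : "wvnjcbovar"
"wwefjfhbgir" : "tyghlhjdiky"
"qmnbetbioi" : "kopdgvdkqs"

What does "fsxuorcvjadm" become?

In each case the input is transformed by: swap the first and last characters, then shift every letter 2 places forward in the alphabet (wrapping around).
Starting from "fsxuorcvjadm": after the first operation, "msxuorcvjadf"; after the second, "ouzwqtexlcfh".

ouzwqtexlcfh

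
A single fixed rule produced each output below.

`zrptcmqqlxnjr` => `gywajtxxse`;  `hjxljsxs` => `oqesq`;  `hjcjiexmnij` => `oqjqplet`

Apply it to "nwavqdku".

The rule is to shift every letter 7 places forward in the alphabet (wrapping around), then delete the last 3 characters.
Applying both steps to "nwavqdku": "udhcxkrb", then "udhcx".
(Check on "zrptcmqqlxnjr": → "gywajtxxseuqy" → "gywajtxxse" ✓)

udhcx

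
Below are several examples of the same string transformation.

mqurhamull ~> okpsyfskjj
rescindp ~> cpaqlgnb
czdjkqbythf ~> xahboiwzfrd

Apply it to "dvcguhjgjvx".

What's happening: swap each adjacent pair of characters (1↔2, 3↔4, ...), then shift every letter 2 places backward in the alphabet (wrapping around).
Applying both steps to "dvcguhjgjvx": "vdgchugjvjx", then "tbeafsehthv".

tbeafsehthv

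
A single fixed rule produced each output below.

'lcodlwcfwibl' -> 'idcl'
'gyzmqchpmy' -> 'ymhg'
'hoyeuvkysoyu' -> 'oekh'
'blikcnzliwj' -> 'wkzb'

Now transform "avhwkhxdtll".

Looking at the pairs, the operation is to keep one character in every 3, starting at position 1 (positions 1st, 4th, 7th, ...), then swap the first and last characters.
Applying that to "avhwkhxdtll" gives "lwxa".

lwxa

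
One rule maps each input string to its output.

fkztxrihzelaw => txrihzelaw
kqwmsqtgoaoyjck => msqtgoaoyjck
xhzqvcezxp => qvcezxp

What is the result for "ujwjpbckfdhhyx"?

jpbckfdhhyx

The transformation: delete the first 3 characters.
On "ujwjpbckfdhhyx" that produces "jpbckfdhhyx".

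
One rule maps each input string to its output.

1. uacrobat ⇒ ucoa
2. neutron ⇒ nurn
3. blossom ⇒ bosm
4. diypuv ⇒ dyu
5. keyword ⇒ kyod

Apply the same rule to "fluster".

In each case the input is transformed by: keep every other character starting from the first (positions 1st, 3rd, 5th, ...).
So "fluster" becomes "futr".

futr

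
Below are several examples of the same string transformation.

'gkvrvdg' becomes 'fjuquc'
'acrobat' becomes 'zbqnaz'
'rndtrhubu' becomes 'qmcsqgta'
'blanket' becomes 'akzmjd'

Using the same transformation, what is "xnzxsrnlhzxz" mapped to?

wmywrqmkgyw

Each output is the input with this applied: shift every letter 1 place backward in the alphabet (wrapping around), then delete the last character.
Starting from "xnzxsrnlhzxz": after the first operation, "wmywrqmkgywy"; after the second, "wmywrqmkgyw".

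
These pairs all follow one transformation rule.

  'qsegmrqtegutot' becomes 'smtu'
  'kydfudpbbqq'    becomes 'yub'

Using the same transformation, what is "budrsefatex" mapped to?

usa

In each case the input is transformed by: delete the last 2 characters, then keep one character in every 3, starting at position 2 (positions 2nd, 5th, 8th, ...).
On "budrsefatex": the first step gives "budrsefat", and the second then gives "usa".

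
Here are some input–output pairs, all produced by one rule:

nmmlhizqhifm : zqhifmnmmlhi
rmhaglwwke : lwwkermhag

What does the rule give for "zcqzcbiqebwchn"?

The rule is to swap the front and back halves of the string.
Doing the same to "zcqzcbiqebwchn": "qebwchnzcqzcbi".

qebwchnzcqzcbi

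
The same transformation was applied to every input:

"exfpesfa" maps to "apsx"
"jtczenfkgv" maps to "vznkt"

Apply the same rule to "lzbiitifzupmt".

The rule is to keep every other character starting from the second (positions 2nd, 4th, 6th, ...), then swap the first and last characters.
"lzbiitifzupmt" → "zitfum" → "mitfuz".

mitfuz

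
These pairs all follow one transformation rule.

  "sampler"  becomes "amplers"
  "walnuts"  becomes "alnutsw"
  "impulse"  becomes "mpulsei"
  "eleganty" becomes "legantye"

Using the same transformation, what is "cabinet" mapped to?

abinetc

Looking at the pairs, the operation is to move the first character to the end.
For "cabinet" the result is "abinetc".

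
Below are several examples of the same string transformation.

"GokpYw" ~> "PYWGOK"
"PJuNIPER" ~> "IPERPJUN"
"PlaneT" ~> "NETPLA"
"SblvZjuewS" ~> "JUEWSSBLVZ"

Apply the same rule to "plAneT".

The rule is to swap the front and back halves of the string, then convert every letter to uppercase.
Applying that to "plAneT" gives "NETPLA".

NETPLA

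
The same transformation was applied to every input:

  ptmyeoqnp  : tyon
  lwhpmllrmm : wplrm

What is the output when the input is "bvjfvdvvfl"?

The transformation: keep every other character starting from the second (positions 2nd, 4th, 6th, ...).
Applying that to "bvjfvdvvfl" gives "vfdvl".

vfdvl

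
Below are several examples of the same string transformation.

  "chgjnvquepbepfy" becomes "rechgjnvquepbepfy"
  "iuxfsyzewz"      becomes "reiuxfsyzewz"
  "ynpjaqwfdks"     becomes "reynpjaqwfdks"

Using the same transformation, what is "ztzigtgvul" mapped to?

The pattern: prepend "re".
"ztzigtgvul" → "reztzigtgvul".

reztzigtgvul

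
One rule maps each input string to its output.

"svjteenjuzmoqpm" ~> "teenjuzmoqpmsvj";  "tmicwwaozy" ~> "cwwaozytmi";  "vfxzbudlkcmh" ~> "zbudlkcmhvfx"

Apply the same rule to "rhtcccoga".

cccogarht

The transformation: move the first 3 characters to the end (rotate left by 3).
On "rhtcccoga" that produces "cccogarht".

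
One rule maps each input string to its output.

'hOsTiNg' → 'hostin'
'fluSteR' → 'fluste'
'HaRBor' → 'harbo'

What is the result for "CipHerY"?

cipher

What's happening: delete the last character, then convert every letter to lowercase.
Applying both steps to "CipHerY": "CipHer", then "cipher".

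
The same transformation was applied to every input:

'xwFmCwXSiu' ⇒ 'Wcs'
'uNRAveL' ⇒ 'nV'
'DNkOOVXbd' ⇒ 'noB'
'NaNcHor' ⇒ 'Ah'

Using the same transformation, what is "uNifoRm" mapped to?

nO

Each output is the input with this applied: keep one character in every 3, starting at position 2 (positions 2nd, 5th, 8th, ...), then flip the case of every letter.
Applying both steps to "uNifoRm": "No", then "nO".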